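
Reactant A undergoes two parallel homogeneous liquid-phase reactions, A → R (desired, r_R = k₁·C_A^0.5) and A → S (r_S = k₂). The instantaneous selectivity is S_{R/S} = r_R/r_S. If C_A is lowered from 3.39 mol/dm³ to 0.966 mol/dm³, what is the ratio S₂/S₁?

0.534

S_{R/S} = (k₁/k₂)·C_A^0.5, so S₂/S₁ = (C_{A,2}/C_{A,1})^0.5.
= (0.966/3.39)^0.5 = (0.2850)^0.5 = 0.534.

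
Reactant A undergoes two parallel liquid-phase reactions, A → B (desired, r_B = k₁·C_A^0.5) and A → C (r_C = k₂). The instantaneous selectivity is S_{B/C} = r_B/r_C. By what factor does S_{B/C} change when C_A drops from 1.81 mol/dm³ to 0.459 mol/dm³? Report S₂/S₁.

S_{B/C} = (k₁/k₂)·C_A^0.5, so S₂/S₁ = (C_{A,2}/C_{A,1})^0.5.
= (0.459/1.81)^0.5 = (0.2536)^0.5 = 0.504.

0.504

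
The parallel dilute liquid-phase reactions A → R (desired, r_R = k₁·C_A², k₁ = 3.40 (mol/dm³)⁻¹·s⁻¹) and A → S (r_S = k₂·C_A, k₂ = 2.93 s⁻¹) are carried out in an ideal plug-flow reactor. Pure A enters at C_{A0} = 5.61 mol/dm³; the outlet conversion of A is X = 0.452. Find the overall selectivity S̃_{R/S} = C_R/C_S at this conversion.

C_A = C_{A0}(1−X) = 3.074 mol/dm³.
Along a PFR/batch, dC_S/dC_A = −r_S/(r_R+r_S) = −k₂/(k₂+k₁·C_A).
Integrating from C_{A0} to C_A: C_S = (2.93/3.40)·ln[(2.93+3.40·5.61)/(2.93+3.40·3.07)] = 0.8618·ln(22.00/13.38) = 0.4285 mol/dm³.
Then C_R = (C_{A0}−C_A) − C_S = 2.536 − 0.4285 = 2.107 mol/dm³.
S̃_{R/S} = C_R/C_S = 2.107/0.4285 = 4.92.

4.92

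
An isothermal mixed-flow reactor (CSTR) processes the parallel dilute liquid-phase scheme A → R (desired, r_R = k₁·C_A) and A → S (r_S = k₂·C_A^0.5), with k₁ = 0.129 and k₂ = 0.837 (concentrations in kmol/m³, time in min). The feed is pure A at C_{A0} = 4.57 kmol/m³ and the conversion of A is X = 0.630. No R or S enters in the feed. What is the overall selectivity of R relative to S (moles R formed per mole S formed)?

0.200

Exit C_A = C_{A0}(1−X) = 4.57×0.370 = 1.691 kmol/m³.
Rates in a CSTR are evaluated at the outlet concentration: r_R = 0.129×1.691 = 0.2181, r_S = 0.837×1.691^0.5 = 1.088.
Overall selectivity = C_R/C_S = r_Rτ/(r_Sτ) = r_R/r_S = 0.200.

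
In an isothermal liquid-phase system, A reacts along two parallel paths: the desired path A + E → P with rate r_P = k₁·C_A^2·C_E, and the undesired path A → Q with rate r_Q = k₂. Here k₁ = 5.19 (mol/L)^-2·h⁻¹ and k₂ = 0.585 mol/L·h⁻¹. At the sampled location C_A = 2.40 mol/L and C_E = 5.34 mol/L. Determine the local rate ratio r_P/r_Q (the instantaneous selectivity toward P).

273

S_{P/Q} = r_P/r_Q = (k₁·C_A^2·C_E)/(k₂) = (k₁/k₂)·C_A^2·C_E.
= (5.19×2.400^2×5.340) / (0.585) = 159.6/0.5850 = 273.
Since the desired path is higher order in A, keeping C_A high (PFR or concentrated feed) favours P.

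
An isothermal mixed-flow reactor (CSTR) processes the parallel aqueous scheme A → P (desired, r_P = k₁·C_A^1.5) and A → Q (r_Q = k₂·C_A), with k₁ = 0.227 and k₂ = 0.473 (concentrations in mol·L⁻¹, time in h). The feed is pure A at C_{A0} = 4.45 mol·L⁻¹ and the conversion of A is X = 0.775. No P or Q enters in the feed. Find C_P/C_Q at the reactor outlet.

Exit C_A = C_{A0}(1−X) = 4.45×0.225 = 1.001 mol·L⁻¹.
Rates in a CSTR are evaluated at the outlet concentration: r_P = 0.227×1.001^1.5 = 0.2274, r_Q = 0.473×1.001 = 0.4736.
Overall selectivity = C_P/C_Q = r_Pτ/(r_Qτ) = r_P/r_Q = 0.480.

0.480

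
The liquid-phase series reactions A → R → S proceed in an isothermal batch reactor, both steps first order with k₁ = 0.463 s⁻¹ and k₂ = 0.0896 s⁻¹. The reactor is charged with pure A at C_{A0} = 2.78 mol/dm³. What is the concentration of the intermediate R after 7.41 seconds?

1.66 mol/dm³

The intermediate concentration in a first-order A→B→C sequence is C_R = k₁C_{A0}(e^(−k₁t) − e^(−k₂t))/(k₂−k₁).
e^(−k₁t) = e^(−0.463×7.41) = e^(−3.431) = 0.03236; e^(−k₂t) = e^(−0.6639) = 0.5148.
C_R = 0.463×2.78/(0.0896−0.463) × (0.03236−0.5148) = (-3.447)×(-0.4825) = 1.663 mol/dm³.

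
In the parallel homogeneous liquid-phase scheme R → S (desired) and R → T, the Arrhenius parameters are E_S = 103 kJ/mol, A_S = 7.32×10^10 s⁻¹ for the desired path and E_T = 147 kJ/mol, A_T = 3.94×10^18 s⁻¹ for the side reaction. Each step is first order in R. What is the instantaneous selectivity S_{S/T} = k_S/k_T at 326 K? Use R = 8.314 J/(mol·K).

With equal orders, S_{S/T} = k_S/k_T = (A_S/A_T)·exp[(E_T−E_S)/(RT)].
(E_T−E_S)/(RT) = (147−103)×10³/(8.314×326) = 44000/2710 = 16.23.
k_S/k_T = (7.32×10^10/3.94×10^18)·exp(16.23) = 1.858×10^-8 × 1.123×10^7 = 0.209.
Since E_S < E_T, lowering the temperature improves selectivity toward S.

0.209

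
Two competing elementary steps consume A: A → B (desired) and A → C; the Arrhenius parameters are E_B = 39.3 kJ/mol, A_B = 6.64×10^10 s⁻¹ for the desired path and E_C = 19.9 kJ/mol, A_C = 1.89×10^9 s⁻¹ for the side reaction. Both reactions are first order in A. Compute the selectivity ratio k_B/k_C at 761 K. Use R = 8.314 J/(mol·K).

With equal orders, S_{B/C} = k_B/k_C = (A_B/A_C)·exp[(E_C−E_B)/(RT)].
(E_C−E_B)/(RT) = (19.9−39.3)×10³/(8.314×761) = -19400/6327 = -3.066.
k_B/k_C = (6.64×10^10/1.89×10^9)·exp(-3.066) = 35.13 × 0.04660 = 1.64.
Since E_B > E_C, raising the temperature improves selectivity toward B.

1.64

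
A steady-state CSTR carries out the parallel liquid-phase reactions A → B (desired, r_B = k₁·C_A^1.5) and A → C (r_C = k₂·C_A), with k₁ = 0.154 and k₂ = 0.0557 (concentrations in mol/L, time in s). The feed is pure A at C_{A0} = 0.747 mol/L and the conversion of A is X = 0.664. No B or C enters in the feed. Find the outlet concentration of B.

0.288 mol/L

Exit C_A = C_{A0}(1−X) = 0.747×0.336 = 0.2510 mol/L.
A CSTR operates uniformly at the exit composition, giving r_B = 0.01936 and r_C = 0.01398 (each k·C_A^n at C_A = 0.2510).
Fraction of consumed A going to B: r_B/(r_B+r_C) = 0.5807.
C_B = 0.5807·C_{A0}·X = 0.5807×0.747×0.664 = 0.288 mol/L.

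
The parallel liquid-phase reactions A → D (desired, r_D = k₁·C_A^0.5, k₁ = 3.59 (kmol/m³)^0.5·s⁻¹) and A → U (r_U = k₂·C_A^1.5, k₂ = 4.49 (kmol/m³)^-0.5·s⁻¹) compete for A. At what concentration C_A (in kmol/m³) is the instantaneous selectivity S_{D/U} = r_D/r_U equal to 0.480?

1.67 kmol/m³

S_{D/U} = (k₁/k₂)·C_A⁻¹ ⇒ C_A = (S·k₂/k₁)^(-1).
= (0.480×4.49/3.59)^(-1) = (0.6003)^(-1) = 1.67 kmol/m³.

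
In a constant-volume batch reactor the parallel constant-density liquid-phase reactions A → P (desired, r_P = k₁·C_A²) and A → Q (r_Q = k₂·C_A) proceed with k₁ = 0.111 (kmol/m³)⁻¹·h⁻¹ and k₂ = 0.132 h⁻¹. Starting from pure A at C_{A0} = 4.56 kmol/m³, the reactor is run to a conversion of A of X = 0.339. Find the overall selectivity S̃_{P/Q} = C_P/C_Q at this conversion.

C_A = C_{A0}(1−X) = 3.014 kmol/m³.
Along a PFR/batch, dC_Q/dC_A = −r_Q/(r_P+r_Q) = −k₂/(k₂+k₁·C_A).
Integrating from C_{A0} to C_A: C_Q = (0.132/0.111)·ln[(0.132+0.111·4.56)/(0.132+0.111·3.01)] = 1.189·ln(0.6382/0.4666) = 0.3724 kmol/m³.
Then C_P = (C_{A0}−C_A) − C_Q = 1.546 − 0.3724 = 1.173 kmol/m³.
S̃_{P/Q} = C_P/C_Q = 1.173/0.3724 = 3.15.

3.15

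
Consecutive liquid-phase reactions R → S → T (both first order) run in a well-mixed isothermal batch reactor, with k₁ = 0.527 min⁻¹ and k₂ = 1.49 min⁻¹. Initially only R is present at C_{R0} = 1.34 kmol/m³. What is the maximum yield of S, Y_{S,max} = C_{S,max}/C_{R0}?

0.200

At the optimum, C_{S,max}/C_{R0} = (k₁/k₂)^[k₂/(k₂−k₁)].
= (0.527/1.49)^(1.49/(1.49−0.527)) = (0.3537)^(1.547) = 0.2003.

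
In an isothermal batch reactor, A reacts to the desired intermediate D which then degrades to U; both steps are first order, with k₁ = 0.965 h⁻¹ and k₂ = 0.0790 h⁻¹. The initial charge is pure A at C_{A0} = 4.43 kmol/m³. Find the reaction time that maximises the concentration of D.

For first-order series the maximum of C_D occurs at t_opt = ln(k₂/k₁)/(k₂−k₁).
= ln(0.0790/0.965)/(0.0790−0.965) = ln(0.08187)/-0.8860 = -2.503/-0.8860 = 2.82 h.

2.82 h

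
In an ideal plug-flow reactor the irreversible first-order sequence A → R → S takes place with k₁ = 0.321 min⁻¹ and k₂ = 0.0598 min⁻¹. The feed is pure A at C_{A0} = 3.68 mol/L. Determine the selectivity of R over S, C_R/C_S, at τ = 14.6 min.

The intermediate concentration in a first-order A→B→C sequence is C_R = k₁C_{A0}(e^(−k₁τ) − e^(−k₂τ))/(k₂−k₁).
e^(−k₁τ) = e^(−0.321×14.6) = e^(−4.687) = 0.009218; e^(−k₂τ) = e^(−0.8731) = 0.4177.
C_R = 0.321×3.68/(0.0598−0.321) × (0.009218−0.4177) = (-4.523)×(-0.4084) = 1.847 mol/L.
C_A = C_{A0}e^(−k₁τ) = 0.03392 mol/L, so C_S = C_{A0}−C_A−C_R = 1.799 mol/L; C_R/C_S = 1.03.

1.03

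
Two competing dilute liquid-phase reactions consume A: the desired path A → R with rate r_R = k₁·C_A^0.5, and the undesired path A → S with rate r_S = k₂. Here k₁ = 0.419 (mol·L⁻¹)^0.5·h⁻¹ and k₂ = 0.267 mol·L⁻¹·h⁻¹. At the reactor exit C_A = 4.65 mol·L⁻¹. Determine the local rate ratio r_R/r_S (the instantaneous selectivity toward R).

S_{R/S} = r_R/r_S = (k₁·C_A^0.5)/(k₂) = (k₁/k₂)·C_A^0.5.
= (0.419×4.650^0.5) / (0.267) = 0.9035/0.2670 = 3.38.

3.38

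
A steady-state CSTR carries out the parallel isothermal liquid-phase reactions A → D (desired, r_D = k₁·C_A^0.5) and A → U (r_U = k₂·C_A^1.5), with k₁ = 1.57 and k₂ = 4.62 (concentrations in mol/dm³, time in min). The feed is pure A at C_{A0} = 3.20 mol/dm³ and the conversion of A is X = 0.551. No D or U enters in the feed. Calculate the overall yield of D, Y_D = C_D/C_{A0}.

Exit C_A = C_{A0}(1−X) = 3.20×0.449 = 1.437 mol/dm³.
Rates in a CSTR are evaluated at the outlet concentration: r_D = 1.57×1.437^0.5 = 1.882, r_U = 4.62×1.437^1.5 = 7.957.
Fraction of consumed A going to D: r_D/(r_D+r_U) = 0.1913.
C_D = 0.1913·C_{A0}·X = 0.1913×3.20×0.551 = 0.337 mol/dm³; Y_D = C_D/C_{A0} = 0.105.

0.105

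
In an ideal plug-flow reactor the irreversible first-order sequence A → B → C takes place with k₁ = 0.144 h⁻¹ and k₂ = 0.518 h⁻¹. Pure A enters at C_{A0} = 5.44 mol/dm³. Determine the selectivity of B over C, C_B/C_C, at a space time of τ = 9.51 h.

0.146

Solving the coupled first-order balances gives C_B(τ) = [k₁/(k₂−k₁)]·C_{A0}·(e^(−k₁τ) − e^(−k₂τ)).
e^(−k₁τ) = e^(−0.144×9.51) = e^(−1.369) = 0.2542; e^(−k₂τ) = e^(−4.926) = 0.007254.
C_B = 0.144×5.44/(0.518−0.144) × (0.2542−0.007254) = 2.095×0.2470 = 0.5173 mol/dm³.
C_A = C_{A0}e^(−k₁τ) = 1.383 mol/dm³, so C_C = C_{A0}−C_A−C_B = 3.540 mol/dm³; C_B/C_C = 0.146.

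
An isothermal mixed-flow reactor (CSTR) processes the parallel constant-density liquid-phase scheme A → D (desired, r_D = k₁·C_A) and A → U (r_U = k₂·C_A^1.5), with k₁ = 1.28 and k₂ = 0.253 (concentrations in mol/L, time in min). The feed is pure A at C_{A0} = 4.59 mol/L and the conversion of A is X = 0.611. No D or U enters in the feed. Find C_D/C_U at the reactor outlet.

3.79

Exit C_A = C_{A0}(1−X) = 4.59×0.389 = 1.786 mol/L.
Rates in a CSTR are evaluated at the outlet concentration: r_D = 1.28×1.786 = 2.285, r_U = 0.253×1.786^1.5 = 0.6036.
Overall selectivity = C_D/C_U = r_Dτ/(r_Uτ) = r_D/r_U = 3.79.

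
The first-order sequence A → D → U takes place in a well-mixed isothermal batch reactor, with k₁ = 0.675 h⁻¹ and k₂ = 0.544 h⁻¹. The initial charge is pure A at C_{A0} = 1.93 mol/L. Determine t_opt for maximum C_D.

For first-order series the maximum of C_D occurs at t_opt = ln(k₂/k₁)/(k₂−k₁).
= ln(0.544/0.675)/(0.544−0.675) = ln(0.8059)/-0.1310 = -0.2158/-0.1310 = 1.65 h.

1.65 h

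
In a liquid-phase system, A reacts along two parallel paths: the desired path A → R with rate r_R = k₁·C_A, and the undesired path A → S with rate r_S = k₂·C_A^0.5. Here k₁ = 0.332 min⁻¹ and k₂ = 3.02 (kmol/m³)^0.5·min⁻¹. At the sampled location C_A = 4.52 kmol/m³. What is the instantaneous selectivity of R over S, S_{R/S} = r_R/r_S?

S_{R/S} = r_R/r_S = (k₁·C_A)/(k₂·C_A^0.5) = (k₁/k₂)·C_A^0.5.
= (0.332×4.520) / (3.02×4.520^0.5) = 1.501/6.421 = 0.234.
Since the desired path is higher order in A, keeping C_A high (PFR or concentrated feed) favours R.

0.234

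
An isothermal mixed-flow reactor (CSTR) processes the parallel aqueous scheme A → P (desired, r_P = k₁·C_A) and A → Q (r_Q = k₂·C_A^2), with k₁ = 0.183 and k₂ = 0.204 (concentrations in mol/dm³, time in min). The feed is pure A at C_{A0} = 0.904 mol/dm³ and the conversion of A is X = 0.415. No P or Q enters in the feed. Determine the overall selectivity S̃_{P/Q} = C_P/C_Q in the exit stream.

Exit C_A = C_{A0}(1−X) = 0.904×0.585 = 0.5288 mol/dm³.
Rates in a CSTR are evaluated at the outlet concentration: r_P = 0.183×0.5288 = 0.09678, r_Q = 0.204×0.5288^2 = 0.05705.
Overall selectivity = C_P/C_Q = r_Pτ/(r_Qτ) = r_P/r_Q = 1.70.

1.70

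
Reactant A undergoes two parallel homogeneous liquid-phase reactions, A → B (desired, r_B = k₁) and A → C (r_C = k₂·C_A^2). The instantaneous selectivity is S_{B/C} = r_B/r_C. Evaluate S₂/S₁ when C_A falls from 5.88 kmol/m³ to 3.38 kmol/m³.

S_{B/C} = (k₁/k₂)·C_A^-2, so S₂/S₁ = (C_{A,2}/C_{A,1})^-2.
= (3.38/5.88)^(-2) = (0.5748)^(-2) = 3.03.

3.03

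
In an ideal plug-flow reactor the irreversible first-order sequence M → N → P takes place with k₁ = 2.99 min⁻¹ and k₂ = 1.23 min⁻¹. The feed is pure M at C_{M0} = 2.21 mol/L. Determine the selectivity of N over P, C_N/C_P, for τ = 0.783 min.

1.16

For first-order series with pure M initially, C_N(τ) = k₁C_{M0}/(k₂−k₁)·(e^(−k₁τ) − e^(−k₂τ)).
e^(−k₁τ) = e^(−2.99×0.783) = e^(−2.341) = 0.09622; e^(−k₂τ) = e^(−0.9631) = 0.3817.
C_N = 2.99×2.21/(1.23−2.99) × (0.09622−0.3817) = (-3.754)×(-0.2855) = 1.072 mol/L.
C_M = C_{M0}e^(−k₁τ) = 0.2126 mol/L, so C_P = C_{M0}−C_M−C_N = 0.9255 mol/L; C_N/C_P = 1.16.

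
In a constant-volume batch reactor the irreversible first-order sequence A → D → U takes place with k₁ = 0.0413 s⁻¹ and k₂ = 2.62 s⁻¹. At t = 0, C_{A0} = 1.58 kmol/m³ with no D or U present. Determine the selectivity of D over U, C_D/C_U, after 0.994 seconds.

The intermediate concentration in a first-order A→B→C sequence is C_D = k₁C_{A0}(e^(−k₁t) − e^(−k₂t))/(k₂−k₁).
e^(−k₁t) = e^(−0.0413×0.994) = e^(−0.04105) = 0.9598; e^(−k₂t) = e^(−2.604) = 0.07396.
C_D = 0.0413×1.58/(2.62−0.0413) × (0.9598−0.07396) = 0.02530×0.8858 = 0.02242 kmol/m³.
C_A = C_{A0}e^(−k₁t) = 1.516 kmol/m³, so C_U = C_{A0}−C_A−C_D = 0.04113 kmol/m³; C_D/C_U = 0.545.

0.545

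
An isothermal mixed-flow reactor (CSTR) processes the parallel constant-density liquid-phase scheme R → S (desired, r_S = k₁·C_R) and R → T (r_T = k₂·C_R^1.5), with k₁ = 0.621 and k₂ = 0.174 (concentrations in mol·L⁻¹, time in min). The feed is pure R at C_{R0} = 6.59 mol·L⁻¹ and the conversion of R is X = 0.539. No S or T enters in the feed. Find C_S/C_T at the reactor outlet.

2.05

Exit C_R = C_{R0}(1−X) = 6.59×0.461 = 3.038 mol·L⁻¹.
In a CSTR the entire volume is at exit conditions, so r_S = 0.621×3.038 = 1.887 and r_T = 0.174×3.038^1.5 = 0.9214.
Overall selectivity = C_S/C_T = r_Sτ/(r_Tτ) = r_S/r_T = 2.05.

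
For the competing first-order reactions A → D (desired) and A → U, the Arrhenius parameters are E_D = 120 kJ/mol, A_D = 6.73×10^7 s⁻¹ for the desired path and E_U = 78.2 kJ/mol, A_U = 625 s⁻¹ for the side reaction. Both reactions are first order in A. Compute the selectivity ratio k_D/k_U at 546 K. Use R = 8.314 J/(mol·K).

Since both paths have the same order in A, the concentration cancels and S_{D/U} = k_D/k_U = (A_D/A_U)·exp[(E_U−E_D)/(RT)].
(E_U−E_D)/(RT) = (78.2−120)×10³/(8.314×546) = -41800/4539 = -9.208.
k_D/k_U = (6.73×10^7/625)·exp(-9.208) = 1.077×10^5 × 1.002×10^-4 = 10.8.

10.8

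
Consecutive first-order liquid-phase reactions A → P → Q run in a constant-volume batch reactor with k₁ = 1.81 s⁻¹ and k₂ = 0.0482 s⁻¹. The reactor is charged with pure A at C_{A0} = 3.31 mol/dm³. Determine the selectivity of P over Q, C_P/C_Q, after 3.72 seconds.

6.07

For first-order series with pure A initially, C_P(t) = k₁C_{A0}/(k₂−k₁)·(e^(−k₁t) − e^(−k₂t)).
e^(−k₁t) = e^(−1.81×3.72) = e^(−6.733) = 0.001191; e^(−k₂t) = e^(−0.1793) = 0.8359.
C_P = 1.81×3.31/(0.0482−1.81) × (0.001191−0.8359) = (-3.401)×(-0.8347) = 2.838 mol/dm³.
C_A = C_{A0}e^(−k₁t) = 0.003941 mol/dm³, so C_Q = C_{A0}−C_A−C_P = 0.4677 mol/dm³; C_P/C_Q = 6.07.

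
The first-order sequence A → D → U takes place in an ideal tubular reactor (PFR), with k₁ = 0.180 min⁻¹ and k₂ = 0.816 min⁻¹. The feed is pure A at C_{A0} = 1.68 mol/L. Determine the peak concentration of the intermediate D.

For a first-order series the maximum intermediate yield is C_{D,max}/C_{A0} = (k₁/k₂)^[k₂/(k₂−k₁)].
= (0.180/0.816)^(0.816/(0.816−0.180)) = (0.2206)^(1.283) = 0.1438.
C_{D,max} = 0.1438×1.68 = 0.242 mol/L.

0.242 mol/L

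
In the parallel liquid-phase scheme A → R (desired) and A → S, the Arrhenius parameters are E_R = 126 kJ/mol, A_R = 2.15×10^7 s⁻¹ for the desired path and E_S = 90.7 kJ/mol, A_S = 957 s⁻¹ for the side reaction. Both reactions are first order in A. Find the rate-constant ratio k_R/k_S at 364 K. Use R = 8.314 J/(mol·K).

0.193

With equal orders, S_{R/S} = k_R/k_S = (A_R/A_S)·exp[(E_S−E_R)/(RT)].
(E_S−E_R)/(RT) = (90.7−126)×10³/(8.314×364) = -35300/3026 = -11.66.
k_R/k_S = (2.15×10^7/957)·exp(-11.66) = 22466 × 8.594×10^-6 = 0.193.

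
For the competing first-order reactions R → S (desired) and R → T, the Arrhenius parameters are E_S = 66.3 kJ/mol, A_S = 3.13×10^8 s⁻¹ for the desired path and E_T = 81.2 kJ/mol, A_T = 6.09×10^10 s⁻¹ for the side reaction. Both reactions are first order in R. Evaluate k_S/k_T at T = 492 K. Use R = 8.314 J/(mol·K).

k_S/k_T = (A_S/A_T)·exp[−(E_S−E_T)/(RT)] = (A_S/A_T)·exp[(E_T−E_S)/(RT)].
(E_T−E_S)/(RT) = (81.2−66.3)×10³/(8.314×492) = 14900/4090 = 3.643.
k_S/k_T = (3.13×10^8/6.09×10^10)·exp(3.643) = 0.005140 × 38.19 = 0.196.
Since E_S < E_T, lowering the temperature improves selectivity toward S.

0.196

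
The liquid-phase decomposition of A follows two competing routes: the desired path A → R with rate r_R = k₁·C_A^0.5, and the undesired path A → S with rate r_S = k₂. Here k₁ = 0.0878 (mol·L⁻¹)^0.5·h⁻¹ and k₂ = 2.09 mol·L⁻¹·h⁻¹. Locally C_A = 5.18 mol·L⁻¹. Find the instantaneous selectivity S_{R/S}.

0.0956

S_{R/S} = r_R/r_S = (k₁·C_A^0.5)/(k₂) = (k₁/k₂)·C_A^0.5.
= (0.0878×5.180^0.5) / (2.09) = 0.1998/2.090 = 0.0956.
Since the desired path is higher order in A, keeping C_A high (PFR or concentrated feed) favours R.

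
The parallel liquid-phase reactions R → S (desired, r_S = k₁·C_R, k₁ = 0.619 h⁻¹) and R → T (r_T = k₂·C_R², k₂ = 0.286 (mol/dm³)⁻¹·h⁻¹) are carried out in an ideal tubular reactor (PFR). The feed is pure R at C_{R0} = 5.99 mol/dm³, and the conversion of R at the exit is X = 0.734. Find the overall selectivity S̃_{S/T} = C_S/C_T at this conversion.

0.617

C_R = C_{R0}(1−X) = 1.593 mol/dm³.
Along a PFR/batch, dC_S/dC_R = −r_S/(r_S+r_T) = −k₁/(k₁+k₂·C_R).
Integrating from C_{R0} to C_R: C_S = (0.619/0.286)·ln[(0.619+0.286·5.99)/(0.619+0.286·1.59)] = 2.164·ln(2.332/1.075) = 1.677 mol/dm³.
C_T = (C_{R0}−C_R)−C_S = 2.720 mol/dm³; S̃_{S/T} = 1.677/2.720 = 0.617.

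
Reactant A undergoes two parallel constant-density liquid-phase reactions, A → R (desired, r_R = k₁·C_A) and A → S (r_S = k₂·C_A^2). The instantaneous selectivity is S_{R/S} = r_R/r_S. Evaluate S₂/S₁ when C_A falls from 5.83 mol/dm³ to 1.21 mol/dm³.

S_{R/S} = (k₁/k₂)·C_A⁻¹, so S₂/S₁ = (C_{A,2}/C_{A,1})⁻¹.
= 5.83/1.21 = 4.82.

4.82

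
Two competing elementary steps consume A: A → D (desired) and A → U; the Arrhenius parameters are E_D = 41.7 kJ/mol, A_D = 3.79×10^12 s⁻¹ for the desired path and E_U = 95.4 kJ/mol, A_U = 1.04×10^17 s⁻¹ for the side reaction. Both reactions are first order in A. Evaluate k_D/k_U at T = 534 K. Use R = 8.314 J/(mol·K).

Since both paths have the same order in A, the concentration cancels and S_{D/U} = k_D/k_U = (A_D/A_U)·exp[(E_U−E_D)/(RT)].
(E_U−E_D)/(RT) = (95.4−41.7)×10³/(8.314×534) = 53700/4440 = 12.10.
k_D/k_U = (3.79×10^12/1.04×10^17)·exp(12.10) = 3.644×10^-5 × 1.791×10^5 = 6.53.
Since E_D < E_U, lowering the temperature improves selectivity toward D.

6.53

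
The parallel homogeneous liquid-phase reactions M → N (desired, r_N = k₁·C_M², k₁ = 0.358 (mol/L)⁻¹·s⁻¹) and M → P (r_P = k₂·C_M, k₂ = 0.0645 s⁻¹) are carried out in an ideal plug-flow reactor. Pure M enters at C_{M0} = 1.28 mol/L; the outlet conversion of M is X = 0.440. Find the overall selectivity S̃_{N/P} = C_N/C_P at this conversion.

C_M = C_{M0}(1−X) = 0.7168 mol/L.
Along a PFR/batch, dC_P/dC_M = −r_P/(r_N+r_P) = −k₂/(k₂+k₁·C_M).
Integrating from C_{M0} to C_M: C_P = (0.0645/0.358)·ln[(0.0645+0.358·1.28)/(0.0645+0.358·0.717)] = 0.1802·ln(0.5227/0.3211) = 0.08779 mol/L.
Then C_N = (C_{M0}−C_M) − C_P = 0.5632 − 0.08779 = 0.4754 mol/L.
S̃_{N/P} = C_N/C_P = 0.4754/0.08779 = 5.42.

5.42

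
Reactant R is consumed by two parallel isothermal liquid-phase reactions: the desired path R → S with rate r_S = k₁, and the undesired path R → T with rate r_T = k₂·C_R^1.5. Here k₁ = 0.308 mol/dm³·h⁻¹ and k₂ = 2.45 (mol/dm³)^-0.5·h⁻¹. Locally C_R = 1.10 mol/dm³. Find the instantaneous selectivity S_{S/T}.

0.109

S_{S/T} = r_S/r_T = (k₁)/(k₂·C_R^1.5) = (k₁/k₂)·C_R^-1.5.
= (0.308) / (2.45×1.100^1.5) = 0.3080/2.827 = 0.109.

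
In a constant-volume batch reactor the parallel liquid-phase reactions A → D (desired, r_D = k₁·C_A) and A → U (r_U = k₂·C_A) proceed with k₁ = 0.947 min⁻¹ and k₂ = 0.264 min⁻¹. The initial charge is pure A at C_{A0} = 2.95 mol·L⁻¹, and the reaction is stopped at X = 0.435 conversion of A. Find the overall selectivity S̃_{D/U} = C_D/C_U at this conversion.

C_A = C_{A0}(1−X) = 1.667 mol·L⁻¹.
Both paths are first order in A, so the instantaneous fraction to D is constant: dC_D/d(−C_A) = k₁/(k₁+k₂) = 0.7820.
C_D = 0.7820·(C_{A0}−C_A) = 0.7820×1.283 = 1.00 mol·L⁻¹.
C_U = (C_{A0}−C_A)−C_D = 0.2798 mol·L⁻¹; S̃_{D/U} = 1.003/0.2798 = 3.59.

3.59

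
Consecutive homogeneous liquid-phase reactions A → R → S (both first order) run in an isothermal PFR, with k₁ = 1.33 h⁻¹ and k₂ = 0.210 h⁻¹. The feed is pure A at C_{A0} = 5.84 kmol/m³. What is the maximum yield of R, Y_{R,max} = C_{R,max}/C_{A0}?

At the optimum, C_{R,max}/C_{A0} = (k₁/k₂)^[k₂/(k₂−k₁)].
= (1.33/0.210)^(0.210/(0.210−1.33)) = (6.333)^(-0.1875) = 0.7074.

0.707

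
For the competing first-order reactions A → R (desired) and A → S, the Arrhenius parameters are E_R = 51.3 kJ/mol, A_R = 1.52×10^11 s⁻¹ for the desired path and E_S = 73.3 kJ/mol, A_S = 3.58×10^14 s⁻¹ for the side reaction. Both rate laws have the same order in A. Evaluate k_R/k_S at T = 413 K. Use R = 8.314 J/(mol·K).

0.257

Since both paths have the same order in A, the concentration cancels and S_{R/S} = k_R/k_S = (A_R/A_S)·exp[(E_S−E_R)/(RT)].
(E_S−E_R)/(RT) = (73.3−51.3)×10³/(8.314×413) = 22000/3434 = 6.407.
k_R/k_S = (1.52×10^11/3.58×10^14)·exp(6.407) = 4.246×10^-4 × 606.1 = 0.257.
Since E_R < E_S, lowering the temperature improves selectivity toward R.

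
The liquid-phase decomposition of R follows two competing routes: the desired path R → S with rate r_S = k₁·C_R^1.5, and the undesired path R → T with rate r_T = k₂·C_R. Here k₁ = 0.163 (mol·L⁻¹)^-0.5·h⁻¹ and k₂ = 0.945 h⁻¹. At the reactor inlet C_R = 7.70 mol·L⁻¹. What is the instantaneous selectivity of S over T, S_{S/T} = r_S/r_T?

S_{S/T} = r_S/r_T = (k₁·C_R^1.5)/(k₂·C_R) = (k₁/k₂)·C_R^0.5.
= (0.163×7.700^1.5) / (0.945×7.700) = 3.483/7.276 = 0.479.
Since the desired path is higher order in R, keeping C_R high (PFR or concentrated feed) favours S.

0.479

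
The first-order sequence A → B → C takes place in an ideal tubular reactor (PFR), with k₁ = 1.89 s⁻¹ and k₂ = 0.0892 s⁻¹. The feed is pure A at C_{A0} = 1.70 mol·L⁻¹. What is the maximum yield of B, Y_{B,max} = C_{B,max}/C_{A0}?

0.860

At the optimum, C_{B,max}/C_{A0} = (k₁/k₂)^[k₂/(k₂−k₁)].
= (1.89/0.0892)^(0.0892/(0.0892−1.89)) = (21.19)^(-0.04953) = 0.8596.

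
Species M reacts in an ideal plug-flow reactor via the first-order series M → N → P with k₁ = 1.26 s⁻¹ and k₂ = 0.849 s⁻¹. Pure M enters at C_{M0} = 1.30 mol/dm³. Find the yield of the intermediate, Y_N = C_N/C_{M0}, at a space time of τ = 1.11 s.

The intermediate concentration in a first-order A→B→C sequence is C_N = k₁C_{M0}(e^(−k₁τ) − e^(−k₂τ))/(k₂−k₁).
e^(−k₁τ) = e^(−1.26×1.11) = e^(−1.399) = 0.2469; e^(−k₂τ) = e^(−0.9424) = 0.3897.
C_N = 1.26×1.30/(0.849−1.26) × (0.2469−0.3897) = (-3.985)×(-0.1428) = 0.5689 mol/dm³.
Y_N = C_N/C_{M0} = 0.5689/1.30 = 0.438.

0.438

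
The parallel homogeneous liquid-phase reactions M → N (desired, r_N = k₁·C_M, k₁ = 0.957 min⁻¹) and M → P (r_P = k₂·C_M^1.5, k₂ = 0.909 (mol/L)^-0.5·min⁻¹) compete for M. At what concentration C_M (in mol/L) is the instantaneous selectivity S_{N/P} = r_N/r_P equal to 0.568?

3.44 mol/L

S_{N/P} = (k₁/k₂)·C_M^-0.5 ⇒ C_M = (S·k₂/k₁)^(-2).
= (0.568×0.909/0.957)^(-2) = (0.5395)^(-2) = 3.44 mol/L.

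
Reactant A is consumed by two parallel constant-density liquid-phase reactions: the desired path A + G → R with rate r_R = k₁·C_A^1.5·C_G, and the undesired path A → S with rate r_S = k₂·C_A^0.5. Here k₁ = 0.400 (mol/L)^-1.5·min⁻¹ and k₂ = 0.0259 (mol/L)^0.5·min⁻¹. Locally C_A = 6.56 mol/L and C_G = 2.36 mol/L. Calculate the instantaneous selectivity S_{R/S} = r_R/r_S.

239

S_{R/S} = r_R/r_S = (k₁·C_A^1.5·C_G)/(k₂·C_A^0.5) = (k₁/k₂)·C_A·C_G.
= (0.400×6.560^1.5×2.360) / (0.0259×6.560^0.5) = 15.86/0.06634 = 239.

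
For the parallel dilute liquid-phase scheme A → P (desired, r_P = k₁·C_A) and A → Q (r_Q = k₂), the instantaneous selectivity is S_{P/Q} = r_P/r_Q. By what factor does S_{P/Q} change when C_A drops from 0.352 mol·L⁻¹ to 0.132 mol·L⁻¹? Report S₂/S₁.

0.375

S_{P/Q} = (k₁/k₂)·C_A, so S₂/S₁ = (C_{A,2}/C_{A,1}).
= 0.132/0.352 = 0.375.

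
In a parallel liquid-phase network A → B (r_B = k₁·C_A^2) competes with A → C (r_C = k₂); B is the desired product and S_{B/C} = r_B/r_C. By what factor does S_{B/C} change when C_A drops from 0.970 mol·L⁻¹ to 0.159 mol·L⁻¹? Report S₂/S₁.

S_{B/C} = (k₁/k₂)·C_A^2, so S₂/S₁ = (C_{A,2}/C_{A,1})^2.
= (0.159/0.970)^2 = (0.1639)^2 = 0.0269.

0.0269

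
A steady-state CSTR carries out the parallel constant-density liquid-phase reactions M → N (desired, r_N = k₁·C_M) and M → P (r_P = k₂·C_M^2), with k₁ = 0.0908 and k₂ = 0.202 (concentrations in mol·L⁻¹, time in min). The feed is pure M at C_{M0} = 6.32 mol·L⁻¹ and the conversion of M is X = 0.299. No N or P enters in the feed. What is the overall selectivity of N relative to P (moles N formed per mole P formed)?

Exit C_M = C_{M0}(1−X) = 6.32×0.701 = 4.430 mol·L⁻¹.
In a CSTR the entire volume is at exit conditions, so r_N = 0.0908×4.430 = 0.4023 and r_P = 0.202×4.430^2 = 3.965.
Overall selectivity = C_N/C_P = r_Nτ/(r_Pτ) = r_N/r_P = 0.101.

0.101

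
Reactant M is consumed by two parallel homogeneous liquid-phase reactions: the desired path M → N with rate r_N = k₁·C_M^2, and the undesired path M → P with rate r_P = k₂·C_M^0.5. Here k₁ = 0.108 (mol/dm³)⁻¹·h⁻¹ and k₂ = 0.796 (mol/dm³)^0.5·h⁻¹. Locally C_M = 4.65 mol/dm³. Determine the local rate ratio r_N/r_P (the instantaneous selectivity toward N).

S_{N/P} = r_N/r_P = (k₁·C_M^2)/(k₂·C_M^0.5) = (k₁/k₂)·C_M^1.5.
= (0.108×4.650^2) / (0.796×4.650^0.5) = 2.335/1.716 = 1.36.

1.36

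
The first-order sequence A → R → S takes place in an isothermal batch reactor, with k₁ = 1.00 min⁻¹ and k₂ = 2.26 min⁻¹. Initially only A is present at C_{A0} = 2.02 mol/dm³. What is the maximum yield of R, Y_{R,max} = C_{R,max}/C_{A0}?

0.232

At the optimum, C_{R,max}/C_{A0} = (k₁/k₂)^[k₂/(k₂−k₁)].
= (1.00/2.26)^(2.26/(2.26−1.00)) = (0.4425)^(1.794) = 0.2317.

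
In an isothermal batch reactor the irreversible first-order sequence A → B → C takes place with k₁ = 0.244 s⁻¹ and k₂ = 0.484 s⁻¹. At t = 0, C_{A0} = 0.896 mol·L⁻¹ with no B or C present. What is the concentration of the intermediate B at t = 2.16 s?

0.218 mol·L⁻¹

Solving the coupled first-order balances gives C_B(t) = [k₁/(k₂−k₁)]·C_{A0}·(e^(−k₁t) − e^(−k₂t)).
e^(−k₁t) = e^(−0.244×2.16) = e^(−0.5270) = 0.5903; e^(−k₂t) = e^(−1.045) = 0.3515.
C_B = 0.244×0.896/(0.484−0.244) × (0.5903−0.3515) = 0.9109×0.2388 = 0.2175 mol·L⁻¹.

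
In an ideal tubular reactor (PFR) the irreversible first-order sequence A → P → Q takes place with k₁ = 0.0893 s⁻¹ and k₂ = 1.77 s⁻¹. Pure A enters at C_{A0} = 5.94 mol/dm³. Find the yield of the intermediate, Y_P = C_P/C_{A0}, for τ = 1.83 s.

0.0430

Solving the coupled first-order balances gives C_P(τ) = [k₁/(k₂−k₁)]·C_{A0}·(e^(−k₁τ) − e^(−k₂τ)).
e^(−k₁τ) = e^(−0.0893×1.83) = e^(−0.1634) = 0.8492; e^(−k₂τ) = e^(−3.239) = 0.03920.
C_P = 0.0893×5.94/(1.77−0.0893) × (0.8492−0.03920) = 0.3156×0.8100 = 0.2557 mol/dm³.
Y_P = C_P/C_{A0} = 0.2557/5.94 = 0.0430.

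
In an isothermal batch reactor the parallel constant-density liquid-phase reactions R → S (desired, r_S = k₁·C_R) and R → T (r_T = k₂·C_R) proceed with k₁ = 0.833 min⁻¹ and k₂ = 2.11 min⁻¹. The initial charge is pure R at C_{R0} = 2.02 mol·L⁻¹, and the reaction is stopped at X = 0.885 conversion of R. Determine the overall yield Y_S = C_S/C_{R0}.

0.250

C_R = C_{R0}(1−X) = 0.2323 mol·L⁻¹.
Both paths are first order in R, so the instantaneous fraction to S is constant: dC_S/d(−C_R) = k₁/(k₁+k₂) = 0.2830.
C_S = 0.2830·(C_{R0}−C_R) = 0.2830×1.788 = 0.506 mol·L⁻¹.
Y_S = C_S/C_{R0} = 0.5060/2.02 = 0.250.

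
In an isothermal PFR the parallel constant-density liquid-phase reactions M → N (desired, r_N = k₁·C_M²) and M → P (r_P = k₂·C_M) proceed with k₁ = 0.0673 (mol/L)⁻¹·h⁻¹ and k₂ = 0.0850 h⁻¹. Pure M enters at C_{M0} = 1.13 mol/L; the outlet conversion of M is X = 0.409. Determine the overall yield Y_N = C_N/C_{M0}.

0.169

C_M = C_{M0}(1−X) = 0.6678 mol/L.
Along a PFR/batch, dC_P/dC_M = −r_P/(r_N+r_P) = −k₂/(k₂+k₁·C_M).
Integrating from C_{M0} to C_M: C_P = (0.0850/0.0673)·ln[(0.0850+0.0673·1.13)/(0.0850+0.0673·0.668)] = 1.263·ln(0.1610/0.1299) = 0.2710 mol/L.
Then C_N = (C_{M0}−C_M) − C_P = 0.4622 − 0.2710 = 0.1911 mol/L.
Y_N = C_N/C_{M0} = 0.1911/1.13 = 0.169.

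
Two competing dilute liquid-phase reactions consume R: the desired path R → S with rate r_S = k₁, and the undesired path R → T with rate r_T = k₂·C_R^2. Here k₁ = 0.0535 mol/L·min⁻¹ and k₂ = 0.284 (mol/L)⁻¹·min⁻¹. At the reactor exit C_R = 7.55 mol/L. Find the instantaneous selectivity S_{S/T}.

0.00330

S_{S/T} = r_S/r_T = (k₁)/(k₂·C_R^2) = (k₁/k₂)·C_R^-2.
= (0.0535) / (0.284×7.550^2) = 0.05350/16.19 = 0.00330.
The undesired path is higher order in R, so low C_R (CSTR or dilute feed) favours S.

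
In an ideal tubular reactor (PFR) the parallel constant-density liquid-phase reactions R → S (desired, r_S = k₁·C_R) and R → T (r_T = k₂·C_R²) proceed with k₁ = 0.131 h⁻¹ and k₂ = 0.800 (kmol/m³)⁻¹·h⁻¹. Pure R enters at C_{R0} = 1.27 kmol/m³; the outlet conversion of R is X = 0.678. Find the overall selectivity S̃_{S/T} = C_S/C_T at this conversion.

0.211

C_R = C_{R0}(1−X) = 0.4089 kmol/m³.
Along a PFR/batch, dC_S/dC_R = −r_S/(r_S+r_T) = −k₁/(k₁+k₂·C_R).
Integrating from C_{R0} to C_R: C_S = (0.131/0.800)·ln[(0.131+0.800·1.27)/(0.131+0.800·0.409)] = 0.1638·ln(1.147/0.4582) = 0.1503 kmol/m³.
C_T = (C_{R0}−C_R)−C_S = 0.7108 kmol/m³; S̃_{S/T} = 0.1503/0.7108 = 0.211.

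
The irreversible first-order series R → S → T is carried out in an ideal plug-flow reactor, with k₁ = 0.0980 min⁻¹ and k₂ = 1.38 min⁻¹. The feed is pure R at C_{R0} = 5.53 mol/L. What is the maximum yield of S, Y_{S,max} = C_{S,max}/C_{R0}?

0.0580

For a first-order series the maximum intermediate yield is C_{S,max}/C_{R0} = (k₁/k₂)^[k₂/(k₂−k₁)].
= (0.0980/1.38)^(1.38/(1.38−0.0980)) = (0.07101)^(1.076) = 0.05802.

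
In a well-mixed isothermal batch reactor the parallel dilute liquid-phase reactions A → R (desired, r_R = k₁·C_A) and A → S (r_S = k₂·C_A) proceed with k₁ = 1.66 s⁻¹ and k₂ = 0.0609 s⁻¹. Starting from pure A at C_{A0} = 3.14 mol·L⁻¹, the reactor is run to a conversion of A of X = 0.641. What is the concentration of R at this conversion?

1.94 mol·L⁻¹

C_A = C_{A0}(1−X) = 1.127 mol·L⁻¹.
Both paths are first order in A, so the instantaneous fraction to R is constant: dC_R/d(−C_A) = k₁/(k₁+k₂) = 0.9646.
C_R = 0.9646·(C_{A0}−C_A) = 0.9646×2.013 = 1.94 mol·L⁻¹.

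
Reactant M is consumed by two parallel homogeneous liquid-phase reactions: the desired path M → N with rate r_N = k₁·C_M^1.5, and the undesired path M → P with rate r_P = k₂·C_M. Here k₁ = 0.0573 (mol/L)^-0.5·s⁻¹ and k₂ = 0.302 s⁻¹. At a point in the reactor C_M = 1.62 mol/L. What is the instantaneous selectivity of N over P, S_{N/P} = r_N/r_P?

0.241

S_{N/P} = r_N/r_P = (k₁·C_M^1.5)/(k₂·C_M) = (k₁/k₂)·C_M^0.5.
= (0.0573×1.620^1.5) / (0.302×1.620) = 0.1181/0.4892 = 0.241.
Since the desired path is higher order in M, keeping C_M high (PFR or concentrated feed) favours N.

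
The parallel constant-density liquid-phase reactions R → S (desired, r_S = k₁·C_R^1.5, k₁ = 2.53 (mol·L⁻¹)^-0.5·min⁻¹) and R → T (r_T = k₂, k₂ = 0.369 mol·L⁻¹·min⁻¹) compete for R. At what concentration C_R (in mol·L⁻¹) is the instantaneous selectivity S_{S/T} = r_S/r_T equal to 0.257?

0.112 mol·L⁻¹

S_{S/T} = (k₁/k₂)·C_R^1.5 ⇒ C_R = (S·k₂/k₁)^(1/1.5).
= (0.257×0.369/2.53)^(0.6667) = (0.03748)^(0.6667) = 0.112 mol·L⁻¹.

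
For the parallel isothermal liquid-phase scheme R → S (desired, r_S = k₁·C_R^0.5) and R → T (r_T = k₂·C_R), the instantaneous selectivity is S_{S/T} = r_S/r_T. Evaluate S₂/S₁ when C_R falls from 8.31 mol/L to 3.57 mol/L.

S_{S/T} = (k₁/k₂)·C_R^-0.5, so S₂/S₁ = (C_{R,2}/C_{R,1})^-0.5.
= (3.57/8.31)^(-0.5) = (0.4296)^(-0.5) = 1.53.
Selectivity toward S rises as C_R falls — low-concentration operation is favoured.

1.53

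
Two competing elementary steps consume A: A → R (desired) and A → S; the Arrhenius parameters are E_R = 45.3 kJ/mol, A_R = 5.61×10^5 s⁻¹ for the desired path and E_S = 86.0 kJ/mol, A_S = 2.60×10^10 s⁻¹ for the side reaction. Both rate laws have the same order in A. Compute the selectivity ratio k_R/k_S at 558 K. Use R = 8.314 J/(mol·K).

Since both paths have the same order in A, the concentration cancels and S_{R/S} = k_R/k_S = (A_R/A_S)·exp[(E_S−E_R)/(RT)].
(E_S−E_R)/(RT) = (86.0−45.3)×10³/(8.314×558) = 40700/4639 = 8.773.
k_R/k_S = (5.61×10^5/2.60×10^10)·exp(8.773) = 2.158×10^-5 × 6458 = 0.139.

0.139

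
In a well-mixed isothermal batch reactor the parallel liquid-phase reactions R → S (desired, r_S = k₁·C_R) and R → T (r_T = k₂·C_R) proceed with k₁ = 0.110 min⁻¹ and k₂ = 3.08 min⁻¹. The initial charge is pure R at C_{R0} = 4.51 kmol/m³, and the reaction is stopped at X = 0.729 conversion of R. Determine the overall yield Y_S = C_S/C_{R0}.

0.0251

C_R = C_{R0}(1−X) = 1.222 kmol/m³.
Both paths are first order in R, so the instantaneous fraction to S is constant: dC_S/d(−C_R) = k₁/(k₁+k₂) = 0.03448.
C_S = 0.03448·(C_{R0}−C_R) = 0.03448×3.288 = 0.113 kmol/m³.
Y_S = C_S/C_{R0} = 0.1134/4.51 = 0.0251.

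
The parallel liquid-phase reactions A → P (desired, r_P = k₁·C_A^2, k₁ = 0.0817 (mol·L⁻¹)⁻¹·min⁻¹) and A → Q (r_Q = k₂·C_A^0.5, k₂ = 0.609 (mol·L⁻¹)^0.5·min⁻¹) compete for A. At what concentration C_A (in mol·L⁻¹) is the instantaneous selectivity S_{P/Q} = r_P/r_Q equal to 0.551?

S_{P/Q} = (k₁/k₂)·C_A^1.5 ⇒ C_A = (S·k₂/k₁)^(1/1.5).
= (0.551×0.609/0.0817)^(0.6667) = (4.107)^(0.6667) = 2.56 mol·L⁻¹.

2.56 mol·L⁻¹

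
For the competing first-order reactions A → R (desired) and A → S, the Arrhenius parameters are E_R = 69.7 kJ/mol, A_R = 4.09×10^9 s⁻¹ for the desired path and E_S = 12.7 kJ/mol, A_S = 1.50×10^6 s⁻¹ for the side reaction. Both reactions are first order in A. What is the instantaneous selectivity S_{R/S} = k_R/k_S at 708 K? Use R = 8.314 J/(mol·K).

With equal orders, S_{R/S} = k_R/k_S = (A_R/A_S)·exp[(E_S−E_R)/(RT)].
(E_S−E_R)/(RT) = (12.7−69.7)×10³/(8.314×708) = -57000/5886 = -9.683.
k_R/k_S = (4.09×10^9/1.50×10^6)·exp(-9.683) = 2727 × 6.230×10^-5 = 0.170.

0.170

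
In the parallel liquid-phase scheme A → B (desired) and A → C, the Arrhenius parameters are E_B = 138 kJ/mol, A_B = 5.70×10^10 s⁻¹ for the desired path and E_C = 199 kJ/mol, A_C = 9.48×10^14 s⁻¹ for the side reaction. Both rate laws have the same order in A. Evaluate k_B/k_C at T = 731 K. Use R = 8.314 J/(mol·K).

1.37

With equal orders, S_{B/C} = k_B/k_C = (A_B/A_C)·exp[(E_C−E_B)/(RT)].
(E_C−E_B)/(RT) = (199−138)×10³/(8.314×731) = 61000/6078 = 10.04.
k_B/k_C = (5.70×10^10/9.48×10^14)·exp(10.04) = 6.013×10^-5 × 22856 = 1.37.
Since E_B < E_C, lowering the temperature improves selectivity toward B.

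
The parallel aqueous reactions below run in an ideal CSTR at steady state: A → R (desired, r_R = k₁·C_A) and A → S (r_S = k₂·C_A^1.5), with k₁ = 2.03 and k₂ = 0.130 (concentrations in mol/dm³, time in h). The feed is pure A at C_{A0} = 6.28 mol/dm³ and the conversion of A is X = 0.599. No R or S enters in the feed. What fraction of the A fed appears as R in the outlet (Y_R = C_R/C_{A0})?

Exit C_A = C_{A0}(1−X) = 6.28×0.401 = 2.518 mol/dm³.
In a CSTR the entire volume is at exit conditions, so r_R = 2.03×2.518 = 5.112 and r_S = 0.130×2.518^1.5 = 0.5195.
Fraction of consumed A going to R: r_R/(r_R+r_S) = 0.9078.
C_R = 0.9078·C_{A0}·X = 0.9078×6.28×0.599 = 3.41 mol/dm³; Y_R = C_R/C_{A0} = 0.544.

0.544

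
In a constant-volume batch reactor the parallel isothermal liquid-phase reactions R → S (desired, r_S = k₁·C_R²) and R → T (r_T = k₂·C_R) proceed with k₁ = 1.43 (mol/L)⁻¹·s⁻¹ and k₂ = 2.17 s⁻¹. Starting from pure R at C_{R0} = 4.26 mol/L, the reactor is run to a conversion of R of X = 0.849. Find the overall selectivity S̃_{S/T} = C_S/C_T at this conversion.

C_R = C_{R0}(1−X) = 0.6433 mol/L.
Along a PFR/batch, dC_T/dC_R = −r_T/(r_S+r_T) = −k₂/(k₂+k₁·C_R).
Integrating from C_{R0} to C_R: C_T = (2.17/1.43)·ln[(2.17+1.43·4.26)/(2.17+1.43·0.643)] = 1.517·ln(8.262/3.090) = 1.492 mol/L.
Then C_S = (C_{R0}−C_R) − C_T = 3.617 − 1.492 = 2.124 mol/L.
S̃_{S/T} = C_S/C_T = 2.124/1.492 = 1.42.

1.42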